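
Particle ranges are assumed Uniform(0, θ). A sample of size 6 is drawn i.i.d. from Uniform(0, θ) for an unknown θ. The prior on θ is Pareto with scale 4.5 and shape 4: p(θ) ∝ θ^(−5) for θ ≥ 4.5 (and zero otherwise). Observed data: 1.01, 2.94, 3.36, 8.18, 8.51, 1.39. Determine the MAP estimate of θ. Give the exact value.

θ̂_MAP = 8.51

The Uniform(0, θ) likelihood is θ^(−n) for θ ≥ max(xᵢ), zero otherwise. Here max(xᵢ) = 8.51.
Posterior ∝ θ^(−5) · θ^(−6) = θ^(−11) on θ ≥ max(4.5, 8.51) = 8.51.
This density is strictly decreasing in θ, so the posterior mode lies at the lower boundary of the support.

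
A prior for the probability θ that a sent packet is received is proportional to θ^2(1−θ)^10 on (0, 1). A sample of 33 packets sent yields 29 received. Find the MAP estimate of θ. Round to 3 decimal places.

θ̂_MAP = 0.689

The prior density ∝ θ^2(1−θ)^10 is the kernel of Beta(3, 11).
Data: 29 successes in 33 trials. The binomial likelihood contributes θ^29(1−θ)^4, so the posterior is Beta(3+29, 11+4) = Beta(32, 15).
For Beta(a, b) with a, b > 1 the mode is (a−1)/(a+b−2) = 31/45 ≈ 0.689.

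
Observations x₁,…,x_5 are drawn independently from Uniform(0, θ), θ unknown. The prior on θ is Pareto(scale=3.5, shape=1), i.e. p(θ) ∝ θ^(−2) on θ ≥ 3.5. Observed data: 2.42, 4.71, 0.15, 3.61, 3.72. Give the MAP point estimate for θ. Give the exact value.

θ̂_MAP = 4.71

The Uniform(0, θ) likelihood is θ^(−n) for θ ≥ max(xᵢ), zero otherwise. Here max(xᵢ) = 4.71.
Posterior ∝ θ^(−2) · θ^(−5) = θ^(−7) on θ ≥ max(3.5, 4.71) = 4.71.
This density is strictly decreasing in θ, so the posterior mode lies at the lower boundary of the support.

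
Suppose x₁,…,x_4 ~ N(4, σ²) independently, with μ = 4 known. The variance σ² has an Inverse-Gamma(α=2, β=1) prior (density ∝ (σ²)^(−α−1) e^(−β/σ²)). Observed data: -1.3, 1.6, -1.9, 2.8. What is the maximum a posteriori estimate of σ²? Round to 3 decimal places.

σ̂²_MAP = 7.210

Sum of squared deviations about the known mean: SS = (-1.3−4)² + (1.6−4)² + (-1.9−4)² + (2.8−4)² = 70.1.
The Normal likelihood contributes (σ²)^(−n/2) exp(−SS/(2σ²)), so the posterior is Inverse-Gamma(α + n/2, β + SS/2) = Inverse-Gamma(4, 36.05).
The mode of Inverse-Gamma(a, b) is b/(a+1) = 36.05/5 ≈ 7.210.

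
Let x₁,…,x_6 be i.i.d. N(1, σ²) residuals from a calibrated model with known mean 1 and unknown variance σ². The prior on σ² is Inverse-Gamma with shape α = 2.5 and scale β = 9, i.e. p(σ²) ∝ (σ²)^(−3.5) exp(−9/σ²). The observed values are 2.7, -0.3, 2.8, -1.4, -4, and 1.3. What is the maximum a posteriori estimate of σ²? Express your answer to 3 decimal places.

σ̂²_MAP = 4.359

Sum of squared deviations about the known mean: SS = (2.7−1)² + (-0.3−1)² + (2.8−1)² + (-1.4−1)² + (-4−1)² + (1.3−1)² = 38.67.
The Normal likelihood contributes (σ²)^(−n/2) exp(−SS/(2σ²)), so the posterior is Inverse-Gamma(α + n/2, β + SS/2) = Inverse-Gamma(5.5, 28.335).
The mode of Inverse-Gamma(a, b) is b/(a+1) = 28.335/6.5 ≈ 4.359.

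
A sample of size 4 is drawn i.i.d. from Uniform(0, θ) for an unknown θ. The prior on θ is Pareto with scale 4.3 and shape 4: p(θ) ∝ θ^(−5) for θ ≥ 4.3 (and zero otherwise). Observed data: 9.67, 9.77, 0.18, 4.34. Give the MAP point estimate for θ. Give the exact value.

θ̂_MAP = 9.77

The Uniform(0, θ) likelihood is θ^(−n) for θ ≥ max(xᵢ), zero otherwise. Here max(xᵢ) = 9.77.
Posterior ∝ θ^(−5) · θ^(−4) = θ^(−9) on θ ≥ max(4.3, 9.77) = 9.77.
This density is strictly decreasing in θ, so the posterior mode lies at the lower boundary of the support.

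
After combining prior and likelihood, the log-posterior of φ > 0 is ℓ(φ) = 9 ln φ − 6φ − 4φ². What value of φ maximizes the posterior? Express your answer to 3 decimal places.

ℓ'(φ) = 9/φ − 6 − 8φ. Setting this to zero and multiplying by φ: 8φ² + 6φ − 9 = 0.
φ = (−6 + √(6² + 4·8·9)) / (2·8) = (−6 + √324) / 16 = (−6 + 18)/16 = 3/4.
ℓ''(φ) = −9/φ² − 8 < 0, confirming a maximum.

φ̂_MAP = 0.750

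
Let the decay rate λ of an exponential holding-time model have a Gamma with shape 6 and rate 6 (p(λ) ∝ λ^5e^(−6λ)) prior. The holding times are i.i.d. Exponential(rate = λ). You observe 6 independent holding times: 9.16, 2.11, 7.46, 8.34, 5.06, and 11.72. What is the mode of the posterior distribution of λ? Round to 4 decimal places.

The Exponential(rate=λ) likelihood is ∝ λ^n e^(−λΣtᵢ). Here n = 6 and Σtᵢ = 9.16 + 2.11 + 7.46 + 8.34 + 5.06 + 11.72 = 43.85.
Posterior ∝ λ^5e^(−6λ) · λ^6e^(−43.85λ) = λ^11e^(−49.85λ), i.e. Gamma(12, 49.85).
Mode = (a−1)/b = 11/49.85 ≈ 0.2207.

λ̂_MAP = 0.2207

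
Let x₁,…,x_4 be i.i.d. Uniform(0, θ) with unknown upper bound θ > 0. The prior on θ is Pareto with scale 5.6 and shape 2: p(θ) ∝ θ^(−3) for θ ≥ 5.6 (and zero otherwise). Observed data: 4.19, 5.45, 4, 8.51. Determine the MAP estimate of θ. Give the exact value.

θ̂_MAP = 8.51

The Uniform(0, θ) likelihood is θ^(−n) for θ ≥ max(xᵢ), zero otherwise. Here max(xᵢ) = 8.51.
Posterior ∝ θ^(−3) · θ^(−4) = θ^(−7) on θ ≥ max(5.6, 8.51) = 8.51.
This density is strictly decreasing in θ, so the posterior mode lies at the lower boundary of the support.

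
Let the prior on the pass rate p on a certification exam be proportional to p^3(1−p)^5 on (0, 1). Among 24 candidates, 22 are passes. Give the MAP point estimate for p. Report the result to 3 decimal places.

p̂_MAP = 0.781

The prior density ∝ p^3(1−p)^5 is the kernel of Beta(4, 6).
Data: 22 successes in 24 trials. The binomial likelihood contributes p^22(1−p)^2, so the posterior is Beta(4+22, 6+2) = Beta(26, 8).
For Beta(a, b) with a, b > 1 the mode is (a−1)/(a+b−2) = 25/32 ≈ 0.781.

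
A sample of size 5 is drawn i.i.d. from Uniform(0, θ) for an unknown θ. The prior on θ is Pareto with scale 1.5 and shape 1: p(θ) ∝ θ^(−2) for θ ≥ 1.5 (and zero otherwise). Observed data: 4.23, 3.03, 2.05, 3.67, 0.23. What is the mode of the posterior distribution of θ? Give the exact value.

θ̂_MAP = 4.23

The Uniform(0, θ) likelihood is θ^(−n) for θ ≥ max(xᵢ), zero otherwise. Here max(xᵢ) = 4.23.
Posterior ∝ θ^(−2) · θ^(−5) = θ^(−7) on θ ≥ max(1.5, 4.23) = 4.23.
This density is strictly decreasing in θ, so the posterior mode lies at the lower boundary of the support.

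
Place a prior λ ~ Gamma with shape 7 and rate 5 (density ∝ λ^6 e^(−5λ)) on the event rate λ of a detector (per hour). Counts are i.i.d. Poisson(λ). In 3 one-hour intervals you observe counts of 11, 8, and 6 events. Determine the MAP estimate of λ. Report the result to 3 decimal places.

Σxᵢ = 11+8+6 = 25, with n = 3.
Posterior ∝ λ^6e^(−5λ) · λ^25e^(−3λ) = λ^31e^(−8λ), i.e. Gamma(shape=32, rate=8).
The mode of a Gamma(a, b) with a ≥ 1 (shape–rate) is (a−1)/b = 31/8 ≈ 3.875.

λ̂_MAP = 3.875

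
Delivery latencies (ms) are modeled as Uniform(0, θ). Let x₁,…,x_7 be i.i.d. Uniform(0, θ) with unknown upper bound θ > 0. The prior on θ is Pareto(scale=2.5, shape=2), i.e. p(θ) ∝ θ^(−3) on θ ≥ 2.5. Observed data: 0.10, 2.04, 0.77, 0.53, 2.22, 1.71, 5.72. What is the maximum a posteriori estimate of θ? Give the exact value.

The Uniform(0, θ) likelihood is θ^(−n) for θ ≥ max(xᵢ), zero otherwise. Here max(xᵢ) = 5.72.
Posterior ∝ θ^(−3) · θ^(−7) = θ^(−10) on θ ≥ max(2.5, 5.72) = 5.72.
This density is strictly decreasing in θ, so the posterior mode lies at the lower boundary of the support.

θ̂_MAP = 5.72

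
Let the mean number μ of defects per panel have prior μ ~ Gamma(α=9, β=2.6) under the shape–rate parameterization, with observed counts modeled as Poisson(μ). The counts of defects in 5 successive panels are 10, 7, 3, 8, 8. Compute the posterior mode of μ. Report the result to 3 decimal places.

μ̂_MAP = 5.789

Σxᵢ = 10+7+3+8+8 = 36, with n = 5.
Posterior ∝ μ^8e^(−2.6μ) · μ^36e^(−5μ) = μ^44e^(−7.6μ), i.e. Gamma(shape=45, rate=7.6).
The mode of a Gamma(a, b) with a ≥ 1 (shape–rate) is (a−1)/b = 44/7.6 ≈ 5.789.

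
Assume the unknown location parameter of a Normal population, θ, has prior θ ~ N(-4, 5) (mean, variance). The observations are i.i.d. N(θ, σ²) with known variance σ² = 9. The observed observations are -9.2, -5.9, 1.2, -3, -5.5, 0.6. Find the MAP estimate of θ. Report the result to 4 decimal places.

n = 6; x̄ = ((-9.2) + (-5.9) + 1.2 + (-3) + (-5.5) + 0.6)/6 = -21.8/6 = -109/30 ≈ -3.6333.
For a Normal prior and Normal likelihood with known variance, the posterior is Normal; its mode equals its mean, the precision-weighted average.
Prior precision 1/σ₀² = 1/5 = 0.2; data precision n/σ² = 6/9 = 2/3.
θ̂ = (0.2·(-4) + (2/3)·(-109/30)) / (0.2 + 2/3) = (-29/9)/(13/15) = -145/39 ≈ -3.7179.

θ̂_MAP = -3.7179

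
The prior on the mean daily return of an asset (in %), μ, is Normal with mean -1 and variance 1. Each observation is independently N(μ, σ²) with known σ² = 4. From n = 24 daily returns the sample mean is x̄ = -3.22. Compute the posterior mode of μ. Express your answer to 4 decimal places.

μ̂_MAP = -2.9029

n = 24, x̄ = -3.22.
For a Normal prior and Normal likelihood with known variance, the posterior is Normal; its mode equals its mean, the precision-weighted average.
Prior precision 1/σ₀² = 1/1 = 1; data precision n/σ² = 24/4 = 6.
μ̂ = (1·(-1) + 6·(-3.22)) / (1 + 6) = (-20.32)/7 = -508/175 ≈ -2.9029.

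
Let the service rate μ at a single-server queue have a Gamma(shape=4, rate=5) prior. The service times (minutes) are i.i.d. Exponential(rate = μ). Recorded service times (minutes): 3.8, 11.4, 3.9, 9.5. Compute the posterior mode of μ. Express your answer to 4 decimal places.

μ̂_MAP = 0.2083

The Exponential(rate=μ) likelihood is ∝ μ^n e^(−μΣtᵢ). Here n = 4 and Σtᵢ = 3.8 + 11.4 + 3.9 + 9.5 = 28.6.
Posterior ∝ μ^3e^(−5μ) · μ^4e^(−28.6μ) = μ^7e^(−33.6μ), i.e. Gamma(8, 33.6).
Mode = (a−1)/b = 7/33.6 ≈ 0.2083.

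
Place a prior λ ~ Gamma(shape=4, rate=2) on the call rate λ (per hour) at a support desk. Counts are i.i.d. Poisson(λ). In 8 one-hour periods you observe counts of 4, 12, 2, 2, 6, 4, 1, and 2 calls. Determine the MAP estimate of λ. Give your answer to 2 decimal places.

λ̂_MAP = 3.60

Σxᵢ = 4+12+2+2+6+4+1+2 = 33, with n = 8.
Posterior ∝ λ^3e^(−2λ) · λ^33e^(−8λ) = λ^36e^(−10λ), i.e. Gamma(shape=37, rate=10).
The mode of a Gamma(a, b) with a ≥ 1 (shape–rate) is (a−1)/b = 36/10 ≈ 3.60.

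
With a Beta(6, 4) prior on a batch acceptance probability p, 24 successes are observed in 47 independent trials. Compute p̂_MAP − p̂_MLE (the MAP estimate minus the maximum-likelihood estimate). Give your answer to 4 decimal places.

Posterior is Beta(30, 27); MAP = (30−1)/(57−2) = 29/55 ≈ 0.52727.
MLE ignores the prior: p̂_MLE = k/n = 24/47 ≈ 0.51064.
Difference = 29/55 − 24/47 = 43/2585 ≈ 0.0166.

MAP − MLE = 0.0166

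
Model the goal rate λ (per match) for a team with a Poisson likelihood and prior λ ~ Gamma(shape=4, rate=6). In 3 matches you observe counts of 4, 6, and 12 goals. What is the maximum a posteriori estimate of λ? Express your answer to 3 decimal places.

λ̂_MAP = 2.778

Σxᵢ = 4+6+12 = 22, with n = 3.
Posterior ∝ λ^3e^(−6λ) · λ^22e^(−3λ) = λ^25e^(−9λ), i.e. Gamma(shape=26, rate=9).
The mode of a Gamma(a, b) with a ≥ 1 (shape–rate) is (a−1)/b = 25/9 ≈ 2.778.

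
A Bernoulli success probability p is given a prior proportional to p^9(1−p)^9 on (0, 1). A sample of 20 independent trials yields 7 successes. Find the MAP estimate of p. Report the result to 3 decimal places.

p̂_MAP = 0.421

The prior density ∝ p^9(1−p)^9 is the kernel of Beta(10, 10).
Data: 7 successes in 20 trials. The binomial likelihood contributes p^7(1−p)^13, so the posterior is Beta(10+7, 10+13) = Beta(17, 23).
For Beta(a, b) with a, b > 1 the mode is (a−1)/(a+b−2) = 16/38 ≈ 0.421.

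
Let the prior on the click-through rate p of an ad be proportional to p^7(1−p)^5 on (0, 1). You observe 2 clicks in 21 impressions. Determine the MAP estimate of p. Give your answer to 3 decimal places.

p̂_MAP = 0.273

The prior density ∝ p^7(1−p)^5 is the kernel of Beta(8, 6).
Data: 2 successes in 21 trials. The binomial likelihood contributes p^2(1−p)^19, so the posterior is Beta(8+2, 6+19) = Beta(10, 25).
For Beta(a, b) with a, b > 1 the mode is (a−1)/(a+b−2) = 9/33 ≈ 0.273.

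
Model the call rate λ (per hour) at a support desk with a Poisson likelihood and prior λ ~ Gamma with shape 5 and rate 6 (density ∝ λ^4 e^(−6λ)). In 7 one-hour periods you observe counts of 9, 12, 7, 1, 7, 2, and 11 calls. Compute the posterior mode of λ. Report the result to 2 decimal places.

Σxᵢ = 9+12+7+1+7+2+11 = 49, with n = 7.
Posterior ∝ λ^4e^(−6λ) · λ^49e^(−7λ) = λ^53e^(−13λ), i.e. Gamma(shape=54, rate=13).
The mode of a Gamma(a, b) with a ≥ 1 (shape–rate) is (a−1)/b = 53/13 ≈ 4.08.

λ̂_MAP = 4.08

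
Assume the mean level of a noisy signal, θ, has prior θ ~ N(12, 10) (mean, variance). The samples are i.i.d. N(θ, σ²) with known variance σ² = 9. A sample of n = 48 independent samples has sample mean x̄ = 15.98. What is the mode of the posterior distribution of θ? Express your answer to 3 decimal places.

n = 48, x̄ = 15.98.
For a Normal prior and Normal likelihood with known variance, the posterior is Normal; its mode equals its mean, the precision-weighted average.
Prior precision 1/σ₀² = 1/10 = 0.1; data precision n/σ² = 48/9 = 16/3.
θ̂ = (0.1·12 + (16/3)·15.98) / (0.1 + 16/3) = (6482/75)/(163/30) = 12964/815 ≈ 15.907.

θ̂_MAP = 15.907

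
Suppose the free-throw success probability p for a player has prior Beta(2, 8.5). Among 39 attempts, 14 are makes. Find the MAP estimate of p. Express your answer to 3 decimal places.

Prior: Beta(2, 8.5).
Data: 14 successes in 39 trials. The binomial likelihood contributes p^14(1−p)^25, so the posterior is Beta(2+14, 8.5+25) = Beta(16, 33.5).
For Beta(a, b) with a, b > 1 the mode is (a−1)/(a+b−2) = 15/47.5 ≈ 0.316.

p̂_MAP = 0.316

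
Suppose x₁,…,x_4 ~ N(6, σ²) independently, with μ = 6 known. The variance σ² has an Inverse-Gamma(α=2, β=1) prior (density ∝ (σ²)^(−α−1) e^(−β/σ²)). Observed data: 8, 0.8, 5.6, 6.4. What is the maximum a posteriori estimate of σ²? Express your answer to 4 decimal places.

Sum of squared deviations about the known mean: SS = (8−6)² + (0.8−6)² + (5.6−6)² + (6.4−6)² = 31.36.
The Normal likelihood contributes (σ²)^(−n/2) exp(−SS/(2σ²)), so the posterior is Inverse-Gamma(α + n/2, β + SS/2) = Inverse-Gamma(4, 16.68).
The mode of Inverse-Gamma(a, b) is b/(a+1) = 16.68/5 ≈ 3.3360.

σ̂²_MAP = 3.3360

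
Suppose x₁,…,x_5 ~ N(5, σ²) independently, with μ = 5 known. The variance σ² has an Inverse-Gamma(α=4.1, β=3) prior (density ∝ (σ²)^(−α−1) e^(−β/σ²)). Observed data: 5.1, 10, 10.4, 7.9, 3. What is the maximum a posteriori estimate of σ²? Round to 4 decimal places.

Sum of squared deviations about the known mean: SS = (5.1−5)² + (10−5)² + (10.4−5)² + (7.9−5)² + (3−5)² = 66.58.
The Normal likelihood contributes (σ²)^(−n/2) exp(−SS/(2σ²)), so the posterior is Inverse-Gamma(α + n/2, β + SS/2) = Inverse-Gamma(6.6, 36.29).
The mode of Inverse-Gamma(a, b) is b/(a+1) = 36.29/7.6 ≈ 4.7750.

σ̂²_MAP = 4.7750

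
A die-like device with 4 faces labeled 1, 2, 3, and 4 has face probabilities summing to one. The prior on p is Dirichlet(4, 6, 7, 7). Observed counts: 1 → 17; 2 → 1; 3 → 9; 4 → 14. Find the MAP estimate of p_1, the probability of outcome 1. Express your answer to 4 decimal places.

MAP estimate: 0.3279

The posterior is Dirichlet(αᵢ + nᵢ) = Dirichlet(21, 7, 16, 21).
For a Dirichlet(a₁,…,a_K) with all aᵢ > 1, the mode has j-th component (aⱼ − 1)/(Σaᵢ − K).
Here Σaᵢ = 65 and K = 4, so p_1 = (21 − 1)/(65 − 4) = 20/61 ≈ 0.3279.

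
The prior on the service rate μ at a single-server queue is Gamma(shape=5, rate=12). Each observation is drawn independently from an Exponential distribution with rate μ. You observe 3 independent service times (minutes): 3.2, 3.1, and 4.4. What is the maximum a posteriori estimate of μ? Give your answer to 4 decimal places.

The Exponential(rate=μ) likelihood is ∝ μ^n e^(−μΣtᵢ). Here n = 3 and Σtᵢ = 3.2 + 3.1 + 4.4 = 10.7.
Posterior ∝ μ^4e^(−12μ) · μ^3e^(−10.7μ) = μ^7e^(−22.7μ), i.e. Gamma(8, 22.7).
Mode = (a−1)/b = 7/22.7 ≈ 0.3084.

μ̂_MAP = 0.3084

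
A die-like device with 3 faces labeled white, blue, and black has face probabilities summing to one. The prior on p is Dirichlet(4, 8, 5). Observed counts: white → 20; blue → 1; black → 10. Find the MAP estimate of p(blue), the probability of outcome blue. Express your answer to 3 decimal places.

MAP estimate of p(blue) = 0.178

The posterior is Dirichlet(αᵢ + nᵢ) = Dirichlet(24, 9, 15).
For a Dirichlet(a₁,…,a_K) with all aᵢ > 1, the mode has j-th component (aⱼ − 1)/(Σaᵢ − K).
Here Σaᵢ = 48 and K = 3, so p(blue) = (9 − 1)/(48 − 3) = 8/45 ≈ 0.178.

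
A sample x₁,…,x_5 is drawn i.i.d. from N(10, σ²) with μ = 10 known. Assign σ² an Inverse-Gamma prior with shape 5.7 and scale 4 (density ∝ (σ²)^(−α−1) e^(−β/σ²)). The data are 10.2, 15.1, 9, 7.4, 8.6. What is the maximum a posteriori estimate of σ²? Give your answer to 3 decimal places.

σ̂²_MAP = 2.379

Sum of squared deviations about the known mean: SS = (10.2−10)² + (15.1−10)² + (9−10)² + (7.4−10)² + (8.6−10)² = 35.77.
The Normal likelihood contributes (σ²)^(−n/2) exp(−SS/(2σ²)), so the posterior is Inverse-Gamma(α + n/2, β + SS/2) = Inverse-Gamma(8.2, 21.885).
The mode of Inverse-Gamma(a, b) is b/(a+1) = 21.885/9.2 ≈ 2.379.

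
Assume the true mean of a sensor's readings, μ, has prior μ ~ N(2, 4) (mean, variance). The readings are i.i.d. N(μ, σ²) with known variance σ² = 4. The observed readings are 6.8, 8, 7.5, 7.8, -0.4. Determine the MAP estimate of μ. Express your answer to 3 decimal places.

n = 5; x̄ = (6.8 + 8 + 7.5 + 7.8 + (-0.4))/5 = 29.7/5 = 5.94.
For a Normal prior and Normal likelihood with known variance, the posterior is Normal; its mode equals its mean, the precision-weighted average.
Prior precision 1/σ₀² = 1/4 = 0.25; data precision n/σ² = 5/4 = 1.25.
μ̂ = (0.25·2 + 1.25·5.94) / (0.25 + 1.25) = 7.925/1.5 = 317/60 ≈ 5.283.

μ̂_MAP = 5.283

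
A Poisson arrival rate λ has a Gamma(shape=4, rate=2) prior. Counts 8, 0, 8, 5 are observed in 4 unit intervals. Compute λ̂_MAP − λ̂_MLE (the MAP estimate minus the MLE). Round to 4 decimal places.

Σxᵢ = 21. Posterior is Gamma(25, 6); MAP = (25−1)/6 = 24/6 ≈ 4.00000.
MLE = x̄ = 21/4 ≈ 5.25000.
Difference = 24/6 − 21/4 = -5/4 ≈ -1.2500.

MAP − MLE = -1.2500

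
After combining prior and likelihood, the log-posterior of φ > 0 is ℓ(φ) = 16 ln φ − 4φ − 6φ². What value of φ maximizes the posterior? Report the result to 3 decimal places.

φ̂_MAP = 1.000

ℓ'(φ) = 16/φ − 4 − 12φ. Setting this to zero and multiplying by φ: 12φ² + 4φ − 16 = 0.
φ = (−4 + √(4² + 4·12·16)) / (2·12) = (−4 + √784) / 24 = (−4 + 28)/24 = 1.
ℓ''(φ) = −16/φ² − 12 < 0, confirming a maximum.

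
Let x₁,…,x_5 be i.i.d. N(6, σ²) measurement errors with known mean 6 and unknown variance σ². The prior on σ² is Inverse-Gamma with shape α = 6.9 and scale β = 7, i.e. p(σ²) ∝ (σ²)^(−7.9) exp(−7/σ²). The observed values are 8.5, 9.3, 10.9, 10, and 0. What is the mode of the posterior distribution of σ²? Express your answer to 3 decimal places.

Sum of squared deviations about the known mean: SS = (8.5−6)² + (9.3−6)² + (10.9−6)² + (10−6)² + (0−6)² = 93.15.
The Normal likelihood contributes (σ²)^(−n/2) exp(−SS/(2σ²)), so the posterior is Inverse-Gamma(α + n/2, β + SS/2) = Inverse-Gamma(9.4, 53.575).
The mode of Inverse-Gamma(a, b) is b/(a+1) = 53.575/10.4 ≈ 5.151.

σ̂²_MAP = 5.151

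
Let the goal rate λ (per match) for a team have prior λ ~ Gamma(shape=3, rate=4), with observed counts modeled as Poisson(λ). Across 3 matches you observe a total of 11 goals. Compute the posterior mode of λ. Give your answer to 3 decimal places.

Σxᵢ = 11, n = 3.
Posterior ∝ λ^2e^(−4λ) · λ^11e^(−3λ) = λ^13e^(−7λ), i.e. Gamma(shape=14, rate=7).
The mode of a Gamma(a, b) with a ≥ 1 (shape–rate) is (a−1)/b = 13/7 ≈ 1.857.

λ̂_MAP = 1.857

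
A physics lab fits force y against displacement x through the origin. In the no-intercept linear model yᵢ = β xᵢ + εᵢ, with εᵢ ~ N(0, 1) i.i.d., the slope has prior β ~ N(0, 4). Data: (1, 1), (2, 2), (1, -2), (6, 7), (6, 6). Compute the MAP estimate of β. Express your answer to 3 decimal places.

log p(β | y) = −Σ(yᵢ − βxᵢ)²/(2·1) − β²/(2·4) + const.
Setting the derivative to zero: Σxᵢ(yᵢ − βxᵢ)/1 − β/4 = 0, so β = Σxᵢyᵢ / (Σxᵢ² + σ²/τ²).
Σxᵢyᵢ = 1·1 + 2·2 + 1·(-2) + 6·7 + 6·6 = 81; Σxᵢ² = 78; σ²/τ² = 0.25.
β̂_MAP = 81 / (78 + 0.25) = 81/78.25 ≈ 1.035.

β̂_MAP = 1.035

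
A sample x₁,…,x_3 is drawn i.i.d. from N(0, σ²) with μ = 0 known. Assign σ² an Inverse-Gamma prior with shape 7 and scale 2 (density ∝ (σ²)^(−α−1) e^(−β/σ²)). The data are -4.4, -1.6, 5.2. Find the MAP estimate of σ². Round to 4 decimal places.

Sum of squared deviations about the known mean: SS = (-4.4−0)² + (-1.6−0)² + (5.2−0)² = 48.96.
The Normal likelihood contributes (σ²)^(−n/2) exp(−SS/(2σ²)), so the posterior is Inverse-Gamma(α + n/2, β + SS/2) = Inverse-Gamma(8.5, 26.48).
The mode of Inverse-Gamma(a, b) is b/(a+1) = 26.48/9.5 ≈ 2.7874.

σ̂²_MAP = 2.7874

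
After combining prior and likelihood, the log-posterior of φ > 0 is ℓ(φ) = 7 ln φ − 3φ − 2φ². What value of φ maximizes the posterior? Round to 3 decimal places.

ℓ'(φ) = 7/φ − 3 − 4φ. Setting this to zero and multiplying by φ: 4φ² + 3φ − 7 = 0.
φ = (−3 + √(3² + 4·4·7)) / (2·4) = (−3 + √121) / 8 = (−3 + 11)/8 = 1.
ℓ''(φ) = −7/φ² − 4 < 0, confirming a maximum.

φ̂_MAP = 1.000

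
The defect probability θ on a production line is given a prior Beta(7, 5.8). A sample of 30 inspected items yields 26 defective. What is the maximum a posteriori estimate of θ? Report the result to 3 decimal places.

Prior: Beta(7, 5.8).
Data: 26 successes in 30 trials. The binomial likelihood contributes θ^26(1−θ)^4, so the posterior is Beta(7+26, 5.8+4) = Beta(33, 9.8).
For Beta(a, b) with a, b > 1 the mode is (a−1)/(a+b−2) = 32/40.8 ≈ 0.784.

θ̂_MAP = 0.784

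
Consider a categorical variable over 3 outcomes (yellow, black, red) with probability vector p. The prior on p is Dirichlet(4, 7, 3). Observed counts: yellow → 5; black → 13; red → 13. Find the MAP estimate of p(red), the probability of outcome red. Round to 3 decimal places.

MAP estimate of p(red) = 0.357

The posterior is Dirichlet(αᵢ + nᵢ) = Dirichlet(9, 20, 16).
For a Dirichlet(a₁,…,a_K) with all aᵢ > 1, the mode has j-th component (aⱼ − 1)/(Σaᵢ − K).
Here Σaᵢ = 45 and K = 3, so p(red) = (16 − 1)/(45 − 3) = 15/42 ≈ 0.357.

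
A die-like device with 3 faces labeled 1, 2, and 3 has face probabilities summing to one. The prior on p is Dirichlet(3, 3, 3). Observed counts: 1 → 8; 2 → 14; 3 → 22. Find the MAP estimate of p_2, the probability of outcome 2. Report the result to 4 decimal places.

The posterior is Dirichlet(αᵢ + nᵢ) = Dirichlet(11, 17, 25).
For a Dirichlet(a₁,…,a_K) with all aᵢ > 1, the mode has j-th component (aⱼ − 1)/(Σaᵢ − K).
Here Σaᵢ = 53 and K = 3, so p_2 = (17 − 1)/(53 − 3) = 16/50 ≈ 0.3200.

MAP estimate: 0.3200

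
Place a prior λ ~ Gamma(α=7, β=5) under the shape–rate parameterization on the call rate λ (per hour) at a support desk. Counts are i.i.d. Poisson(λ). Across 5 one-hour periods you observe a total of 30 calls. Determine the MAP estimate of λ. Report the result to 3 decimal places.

Σxᵢ = 30, n = 5.
Posterior ∝ λ^6e^(−5λ) · λ^30e^(−5λ) = λ^36e^(−10λ), i.e. Gamma(shape=37, rate=10).
The mode of a Gamma(a, b) with a ≥ 1 (shape–rate) is (a−1)/b = 36/10 ≈ 3.600.

λ̂_MAP = 3.600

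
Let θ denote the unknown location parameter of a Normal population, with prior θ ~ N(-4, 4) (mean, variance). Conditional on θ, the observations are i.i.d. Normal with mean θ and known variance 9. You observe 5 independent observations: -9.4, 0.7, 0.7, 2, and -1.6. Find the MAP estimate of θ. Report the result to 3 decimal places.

θ̂_MAP = -2.290

n = 5; x̄ = ((-9.4) + 0.7 + 0.7 + 2 + (-1.6))/5 = -7.6/5 = -1.52.
For a Normal prior and Normal likelihood with known variance, the posterior is Normal; its mode equals its mean, the precision-weighted average.
Prior precision 1/σ₀² = 1/4 = 0.25; data precision n/σ² = 5/9.
θ̂ = (0.25·(-4) + (5/9)·(-1.52)) / (0.25 + 5/9) = (-83/45)/(29/36) = -332/145 ≈ -2.290.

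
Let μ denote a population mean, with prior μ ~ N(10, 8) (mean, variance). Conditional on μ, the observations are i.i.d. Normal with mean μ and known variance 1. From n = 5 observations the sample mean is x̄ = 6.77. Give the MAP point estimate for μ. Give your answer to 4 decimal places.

n = 5, x̄ = 6.77.
For a Normal prior and Normal likelihood with known variance, the posterior is Normal; its mode equals its mean, the precision-weighted average.
Prior precision 1/σ₀² = 1/8 = 0.125; data precision n/σ² = 5/1 = 5.
μ̂ = (0.125·10 + 5·6.77) / (0.125 + 5) = 35.1/5.125 = 1404/205 ≈ 6.8488.

μ̂_MAP = 6.8488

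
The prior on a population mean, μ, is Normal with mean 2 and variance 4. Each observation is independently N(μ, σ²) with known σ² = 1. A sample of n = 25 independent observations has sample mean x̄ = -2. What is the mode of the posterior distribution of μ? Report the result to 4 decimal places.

μ̂_MAP = -1.9604

n = 25, x̄ = -2.
For a Normal prior and Normal likelihood with known variance, the posterior is Normal; its mode equals its mean, the precision-weighted average.
Prior precision 1/σ₀² = 1/4 = 0.25; data precision n/σ² = 25/1 = 25.
μ̂ = (0.25·2 + 25·(-2)) / (0.25 + 25) = (-49.5)/25.25 = -198/101 ≈ -1.9604.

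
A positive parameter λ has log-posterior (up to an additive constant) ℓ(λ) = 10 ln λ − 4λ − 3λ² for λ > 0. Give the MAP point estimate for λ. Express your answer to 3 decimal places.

ℓ'(λ) = 10/λ − 4 − 6λ. Setting this to zero and multiplying by λ: 6λ² + 4λ − 10 = 0.
λ = (−4 + √(4² + 4·6·10)) / (2·6) = (−4 + √256) / 12 = (−4 + 16)/12 = 1.
ℓ''(λ) = −10/λ² − 6 < 0, confirming a maximum.

λ̂_MAP = 1.000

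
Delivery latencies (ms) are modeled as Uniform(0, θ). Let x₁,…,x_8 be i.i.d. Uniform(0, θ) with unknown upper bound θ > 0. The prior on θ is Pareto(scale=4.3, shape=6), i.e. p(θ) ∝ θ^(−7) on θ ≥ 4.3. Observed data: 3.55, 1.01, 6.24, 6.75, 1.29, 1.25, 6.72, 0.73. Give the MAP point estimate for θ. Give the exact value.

θ̂_MAP = 6.75

The Uniform(0, θ) likelihood is θ^(−n) for θ ≥ max(xᵢ), zero otherwise. Here max(xᵢ) = 6.75.
Posterior ∝ θ^(−7) · θ^(−8) = θ^(−15) on θ ≥ max(4.3, 6.75) = 6.75.
This density is strictly decreasing in θ, so the posterior mode lies at the lower boundary of the support.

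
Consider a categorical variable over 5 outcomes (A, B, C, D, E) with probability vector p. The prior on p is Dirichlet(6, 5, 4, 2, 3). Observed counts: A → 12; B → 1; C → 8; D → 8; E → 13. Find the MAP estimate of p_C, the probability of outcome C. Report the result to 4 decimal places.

MAP estimate of p_C = 0.1930

The posterior is Dirichlet(αᵢ + nᵢ) = Dirichlet(18, 6, 12, 10, 16).
For a Dirichlet(a₁,…,a_K) with all aᵢ > 1, the mode has j-th component (aⱼ − 1)/(Σaᵢ − K).
Here Σaᵢ = 62 and K = 5, so p_C = (12 − 1)/(62 − 5) = 11/57 ≈ 0.1930.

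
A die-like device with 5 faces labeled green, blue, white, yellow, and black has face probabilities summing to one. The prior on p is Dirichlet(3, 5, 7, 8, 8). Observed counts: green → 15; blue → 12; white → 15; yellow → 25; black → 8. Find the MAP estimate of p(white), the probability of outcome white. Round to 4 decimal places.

The posterior is Dirichlet(αᵢ + nᵢ) = Dirichlet(18, 17, 22, 33, 16).
For a Dirichlet(a₁,…,a_K) with all aᵢ > 1, the mode has j-th component (aⱼ − 1)/(Σaᵢ − K).
Here Σaᵢ = 106 and K = 5, so p(white) = (22 − 1)/(106 − 5) = 21/101 ≈ 0.2079.

MAP estimate of p(white) = 0.2079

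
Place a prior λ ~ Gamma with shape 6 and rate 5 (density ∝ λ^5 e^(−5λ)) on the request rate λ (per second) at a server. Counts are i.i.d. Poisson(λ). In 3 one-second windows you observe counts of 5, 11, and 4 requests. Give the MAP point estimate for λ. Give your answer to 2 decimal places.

Σxᵢ = 5+11+4 = 20, with n = 3.
Posterior ∝ λ^5e^(−5λ) · λ^20e^(−3λ) = λ^25e^(−8λ), i.e. Gamma(shape=26, rate=8).
The mode of a Gamma(a, b) with a ≥ 1 (shape–rate) is (a−1)/b = 25/8 ≈ 3.13.

λ̂_MAP = 3.13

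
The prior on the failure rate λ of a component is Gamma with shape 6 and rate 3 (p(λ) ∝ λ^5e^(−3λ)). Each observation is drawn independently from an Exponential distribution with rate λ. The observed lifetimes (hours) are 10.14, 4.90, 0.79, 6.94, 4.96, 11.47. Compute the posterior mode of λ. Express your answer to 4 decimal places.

The Exponential(rate=λ) likelihood is ∝ λ^n e^(−λΣtᵢ). Here n = 6 and Σtᵢ = 10.14 + 4.90 + 0.79 + 6.94 + 4.96 + 11.47 = 39.20.
Posterior ∝ λ^5e^(−3λ) · λ^6e^(−39.20λ) = λ^11e^(−42.20λ), i.e. Gamma(12, 42.20).
Mode = (a−1)/b = 11/42.20 ≈ 0.2607.

λ̂_MAP = 0.2607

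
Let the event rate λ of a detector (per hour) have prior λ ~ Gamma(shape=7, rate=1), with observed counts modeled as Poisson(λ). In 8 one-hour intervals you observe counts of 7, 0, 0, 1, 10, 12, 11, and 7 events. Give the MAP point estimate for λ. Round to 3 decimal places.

λ̂_MAP = 6.000

Σxᵢ = 7+0+0+1+10+12+11+7 = 48, with n = 8.
Posterior ∝ λ^6e^(−1λ) · λ^48e^(−8λ) = λ^54e^(−9λ), i.e. Gamma(shape=55, rate=9).
The mode of a Gamma(a, b) with a ≥ 1 (shape–rate) is (a−1)/b = 54/9 ≈ 6.000.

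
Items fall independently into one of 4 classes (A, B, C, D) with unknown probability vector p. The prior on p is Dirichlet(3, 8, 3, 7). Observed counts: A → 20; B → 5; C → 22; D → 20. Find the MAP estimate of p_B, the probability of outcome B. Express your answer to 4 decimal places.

The posterior is Dirichlet(αᵢ + nᵢ) = Dirichlet(23, 13, 25, 27).
For a Dirichlet(a₁,…,a_K) with all aᵢ > 1, the mode has j-th component (aⱼ − 1)/(Σaᵢ − K).
Here Σaᵢ = 88 and K = 4, so p_B = (13 − 1)/(88 − 4) = 12/84 ≈ 0.1429.

MAP estimate of p_B = 0.1429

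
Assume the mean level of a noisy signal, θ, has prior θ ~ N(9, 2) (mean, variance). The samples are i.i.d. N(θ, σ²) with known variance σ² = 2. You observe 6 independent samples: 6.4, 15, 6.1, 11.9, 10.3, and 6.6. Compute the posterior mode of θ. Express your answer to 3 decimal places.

θ̂_MAP = 9.329

n = 6; x̄ = (6.4 + 15 + 6.1 + 11.9 + 10.3 + 6.6)/6 = 56.3/6 = 563/60 ≈ 9.3833.
For a Normal prior and Normal likelihood with known variance, the posterior is Normal; its mode equals its mean, the precision-weighted average.
Prior precision 1/σ₀² = 1/2 = 0.5; data precision n/σ² = 6/2 = 3.
θ̂ = (0.5·9 + 3·(563/60)) / (0.5 + 3) = 32.65/3.5 = 653/70 ≈ 9.329.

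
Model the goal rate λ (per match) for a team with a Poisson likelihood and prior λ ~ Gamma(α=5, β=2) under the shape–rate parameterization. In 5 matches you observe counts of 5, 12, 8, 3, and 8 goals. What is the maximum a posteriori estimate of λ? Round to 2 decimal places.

λ̂_MAP = 5.71

Σxᵢ = 5+12+8+3+8 = 36, with n = 5.
Posterior ∝ λ^4e^(−2λ) · λ^36e^(−5λ) = λ^40e^(−7λ), i.e. Gamma(shape=41, rate=7).
The mode of a Gamma(a, b) with a ≥ 1 (shape–rate) is (a−1)/b = 40/7 ≈ 5.71.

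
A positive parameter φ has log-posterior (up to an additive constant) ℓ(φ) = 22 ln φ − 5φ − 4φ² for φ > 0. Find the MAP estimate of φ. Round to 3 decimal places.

φ̂_MAP = 1.375

ℓ'(φ) = 22/φ − 5 − 8φ. Setting this to zero and multiplying by φ: 8φ² + 5φ − 22 = 0.
φ = (−5 + √(5² + 4·8·22)) / (2·8) = (−5 + √729) / 16 = (−5 + 27)/16 = 11/8.
ℓ''(φ) = −22/φ² − 8 < 0, confirming a maximum.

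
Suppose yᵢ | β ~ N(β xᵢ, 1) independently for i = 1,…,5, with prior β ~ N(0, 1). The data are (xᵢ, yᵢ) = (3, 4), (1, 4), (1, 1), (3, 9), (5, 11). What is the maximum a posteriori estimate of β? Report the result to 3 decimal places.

β̂_MAP = 2.152

log p(β | y) = −Σ(yᵢ − βxᵢ)²/(2·1) − β²/(2·1) + const.
Setting the derivative to zero: Σxᵢ(yᵢ − βxᵢ)/1 − β/1 = 0, so β = Σxᵢyᵢ / (Σxᵢ² + σ²/τ²).
Σxᵢyᵢ = 3·4 + 1·4 + 1·1 + 3·9 + 5·11 = 99; Σxᵢ² = 45; σ²/τ² = 1.
β̂_MAP = 99 / (45 + 1) = 99/46 ≈ 2.152.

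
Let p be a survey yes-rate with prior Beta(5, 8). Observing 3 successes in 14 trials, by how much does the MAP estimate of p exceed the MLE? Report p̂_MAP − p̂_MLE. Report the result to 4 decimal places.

Posterior is Beta(8, 19); MAP = (8−1)/(27−2) = 7/25 ≈ 0.28000.
MLE ignores the prior: p̂_MLE = k/n = 3/14 ≈ 0.21429.
Difference = 7/25 − 3/14 = 23/350 ≈ 0.0657.

MAP − MLE = 0.0657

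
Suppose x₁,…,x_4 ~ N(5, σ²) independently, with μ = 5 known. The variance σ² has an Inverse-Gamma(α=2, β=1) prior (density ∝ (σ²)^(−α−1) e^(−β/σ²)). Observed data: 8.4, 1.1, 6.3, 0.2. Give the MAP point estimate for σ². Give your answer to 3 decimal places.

Sum of squared deviations about the known mean: SS = (8.4−5)² + (1.1−5)² + (6.3−5)² + (0.2−5)² = 51.5.
The Normal likelihood contributes (σ²)^(−n/2) exp(−SS/(2σ²)), so the posterior is Inverse-Gamma(α + n/2, β + SS/2) = Inverse-Gamma(4, 26.75).
The mode of Inverse-Gamma(a, b) is b/(a+1) = 26.75/5 ≈ 5.350.

σ̂²_MAP = 5.350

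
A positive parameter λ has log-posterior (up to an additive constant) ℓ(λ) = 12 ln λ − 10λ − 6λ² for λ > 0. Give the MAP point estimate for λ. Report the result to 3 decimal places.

ℓ'(λ) = 12/λ − 10 − 12λ. Setting this to zero and multiplying by λ: 12λ² + 10λ − 12 = 0.
λ = (−10 + √(10² + 4·12·12)) / (2·12) = (−10 + √676) / 24 = (−10 + 26)/24 = 2/3.
ℓ''(λ) = −12/λ² − 12 < 0, confirming a maximum.

λ̂_MAP = 0.667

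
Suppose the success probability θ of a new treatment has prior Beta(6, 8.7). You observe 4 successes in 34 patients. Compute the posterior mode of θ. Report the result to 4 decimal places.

θ̂_MAP = 0.1927

Prior: Beta(6, 8.7).
Data: 4 successes in 34 trials. The binomial likelihood contributes θ^4(1−θ)^30, so the posterior is Beta(6+4, 8.7+30) = Beta(10, 38.7).
For Beta(a, b) with a, b > 1 the mode is (a−1)/(a+b−2) = 9/46.7 ≈ 0.1927.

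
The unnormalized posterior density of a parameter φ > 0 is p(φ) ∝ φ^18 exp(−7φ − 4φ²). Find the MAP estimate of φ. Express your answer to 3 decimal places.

ℓ'(φ) = 18/φ − 7 − 8φ. Setting this to zero and multiplying by φ: 8φ² + 7φ − 18 = 0.
φ = (−7 + √(7² + 4·8·18)) / (2·8) = (−7 + √625) / 16 = (−7 + 25)/16 = 9/8.
ℓ''(φ) = −18/φ² − 8 < 0, confirming a maximum.

φ̂_MAP = 1.125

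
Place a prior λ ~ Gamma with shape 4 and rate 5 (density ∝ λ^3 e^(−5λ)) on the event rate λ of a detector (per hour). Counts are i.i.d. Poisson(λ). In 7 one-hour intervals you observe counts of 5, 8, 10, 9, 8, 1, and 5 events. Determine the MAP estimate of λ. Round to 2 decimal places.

λ̂_MAP = 4.08

Σxᵢ = 5+8+10+9+8+1+5 = 46, with n = 7.
Posterior ∝ λ^3e^(−5λ) · λ^46e^(−7λ) = λ^49e^(−12λ), i.e. Gamma(shape=50, rate=12).
The mode of a Gamma(a, b) with a ≥ 1 (shape–rate) is (a−1)/b = 49/12 ≈ 4.08.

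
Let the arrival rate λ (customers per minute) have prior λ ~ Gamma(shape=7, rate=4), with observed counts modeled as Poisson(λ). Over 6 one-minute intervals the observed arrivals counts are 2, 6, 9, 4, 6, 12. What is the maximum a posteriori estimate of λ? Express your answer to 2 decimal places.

Σxᵢ = 2+6+9+4+6+12 = 39, with n = 6.
Posterior ∝ λ^6e^(−4λ) · λ^39e^(−6λ) = λ^45e^(−10λ), i.e. Gamma(shape=46, rate=10).
The mode of a Gamma(a, b) with a ≥ 1 (shape–rate) is (a−1)/b = 45/10 ≈ 4.50.

λ̂_MAP = 4.50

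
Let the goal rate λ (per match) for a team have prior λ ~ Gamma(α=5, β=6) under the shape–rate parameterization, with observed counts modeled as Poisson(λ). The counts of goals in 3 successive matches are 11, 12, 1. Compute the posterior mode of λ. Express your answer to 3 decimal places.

Σxᵢ = 11+12+1 = 24, with n = 3.
Posterior ∝ λ^4e^(−6λ) · λ^24e^(−3λ) = λ^28e^(−9λ), i.e. Gamma(shape=29, rate=9).
The mode of a Gamma(a, b) with a ≥ 1 (shape–rate) is (a−1)/b = 28/9 ≈ 3.111.

λ̂_MAP = 3.111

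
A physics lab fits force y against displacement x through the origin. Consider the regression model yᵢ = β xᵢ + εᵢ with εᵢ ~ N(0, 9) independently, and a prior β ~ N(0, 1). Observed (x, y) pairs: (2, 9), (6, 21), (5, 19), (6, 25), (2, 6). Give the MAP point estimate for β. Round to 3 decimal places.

log p(β | y) = −Σ(yᵢ − βxᵢ)²/(2·9) − β²/(2·1) + const.
Setting the derivative to zero: Σxᵢ(yᵢ − βxᵢ)/9 − β/1 = 0, so β = Σxᵢyᵢ / (Σxᵢ² + σ²/τ²).
Σxᵢyᵢ = 2·9 + 6·21 + 5·19 + 6·25 + 2·6 = 401; Σxᵢ² = 105; σ²/τ² = 9.
β̂_MAP = 401 / (105 + 9) = 401/114 ≈ 3.518.

β̂_MAP = 3.518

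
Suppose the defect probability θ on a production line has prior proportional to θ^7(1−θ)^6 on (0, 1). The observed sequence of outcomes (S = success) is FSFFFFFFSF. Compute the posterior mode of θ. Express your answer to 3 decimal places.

The prior density ∝ θ^7(1−θ)^6 is the kernel of Beta(8, 7).
Data: 2 successes in 10 trials (from the sequence). The binomial likelihood contributes θ^2(1−θ)^8, so the posterior is Beta(8+2, 7+8) = Beta(10, 15).
For Beta(a, b) with a, b > 1 the mode is (a−1)/(a+b−2) = 9/23 ≈ 0.391.

θ̂_MAP = 0.391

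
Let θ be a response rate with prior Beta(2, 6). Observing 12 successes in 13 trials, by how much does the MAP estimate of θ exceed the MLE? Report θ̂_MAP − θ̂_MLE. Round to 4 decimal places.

MAP − MLE = -0.2389

Posterior is Beta(14, 7); MAP = (14−1)/(21−2) = 13/19 ≈ 0.68421.
MLE ignores the prior: θ̂_MLE = k/n = 12/13 ≈ 0.92308.
Difference = 13/19 − 12/13 = -59/247 ≈ -0.2389.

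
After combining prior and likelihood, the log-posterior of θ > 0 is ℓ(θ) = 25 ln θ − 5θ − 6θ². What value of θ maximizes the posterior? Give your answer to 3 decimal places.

ℓ'(θ) = 25/θ − 5 − 12θ. Setting this to zero and multiplying by θ: 12θ² + 5θ − 25 = 0.
θ = (−5 + √(5² + 4·12·25)) / (2·12) = (−5 + √1225) / 24 = (−5 + 35)/24 = 5/4.
ℓ''(θ) = −25/θ² − 12 < 0, confirming a maximum.

θ̂_MAP = 1.250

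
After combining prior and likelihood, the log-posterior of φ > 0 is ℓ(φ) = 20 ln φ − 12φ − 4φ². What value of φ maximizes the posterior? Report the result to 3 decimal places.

φ̂_MAP = 1.000

ℓ'(φ) = 20/φ − 12 − 8φ. Setting this to zero and multiplying by φ: 8φ² + 12φ − 20 = 0.
φ = (−12 + √(12² + 4·8·20)) / (2·8) = (−12 + √784) / 16 = (−12 + 28)/16 = 1.
ℓ''(φ) = −20/φ² − 8 < 0, confirming a maximum.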